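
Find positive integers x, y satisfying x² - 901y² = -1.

We need x² = 901y² - 1. Try successive y:
y = 1: x² = 901·1² - 1 = 900 = 30² ✓
Check: 30² - 901·1² = 900 - 901 = -1 ✓

x = 30, y = 1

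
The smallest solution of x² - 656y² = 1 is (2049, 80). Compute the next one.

Solutions to x² - Dy² = 1 are generated by powers of (x₀ + y₀√D).
The next solution satisfies x₁ + y₁√656 = (x₀ + y₀√656)², giving:
x₁ = x₀² + 656y₀² = 2049² + 656·80² = 4198401 + 4198400 = 8396801
y₁ = 2x₀y₀ = 2·2049·80 = 327840

Verify: 8396801² - 656·327840² = 70506267033601 - 70506267033600 = 1 ✓

x = 8396801, y = 327840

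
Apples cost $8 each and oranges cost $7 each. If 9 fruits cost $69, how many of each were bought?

Let a = apples, o = oranges.
a + o = 9
8a + 7o = 69
Substitute o = 9 - a:
8a + 7(9 - a) = 69
(8 - 7)a = 69 - 63
1a = 6
a = 6, o = 9 - 6 = 3

Apples: 6, Oranges: 3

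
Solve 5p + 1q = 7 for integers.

Step 1: Check solvability.
gcd(5, 1) = 1
Since 1 divides 7, solutions exist.

Step 2: Apply extended Euclidean algorithm to find gcd.
We find integers such that 5*x0 + 1*y0 = 1

Step 3: Scale the particular solution.
Multiply by 7/1 = 7:
p = 0, q = 7

Step 4: Verify.
5*(0) + 1*(7) = 7 = 7 ✓

p = 0, q = 7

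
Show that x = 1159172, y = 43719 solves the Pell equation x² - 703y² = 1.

Compute x² = 1159172² = 1343679725584
Compute 703y² = 703·43719² = 703·1911350961 = 1343679725583
x² - 703y² = 1343679725584 - 1343679725583 = 1
Since this equals 1, (1159172, 43719) is a solution.

Yes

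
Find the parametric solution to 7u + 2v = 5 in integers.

Step 1: Compute gcd(7, 2) = 1.
Since 1 divides 5, solutions exist.

Step 2: Find a particular solution using extended Euclidean algorithm.
We get u₀ = 5, v₀ = -15.
Check: 7*5 + 2*-15 = 5 = 5 ✓

Step 3: Write the general solution.
u = 5 + (2/1)t = 5 + 2t
v = -15 - (7/1)t = -15 - 7t
for any integer t.

u = 5 + 2t, v = -15 - 7t for integer t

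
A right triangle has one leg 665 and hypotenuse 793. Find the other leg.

b² = c² - a² = 628849 - 442225 = 186624
b = 432

432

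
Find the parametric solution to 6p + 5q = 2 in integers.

Step 1: Compute gcd(6, 5) = 1.
Since 1 divides 2, solutions exist.

Step 2: Find a particular solution using extended Euclidean algorithm.
We get p₀ = 2, q₀ = -2.
Check: 6*2 + 5*-2 = 2 = 2 ✓

Step 3: Write the general solution.
p = 2 + (5/1)t = 2 + 5t
q = -2 - (6/1)t = -2 - 6t
for any integer t.

p = 2 + 5t, q = -2 - 6t for integer t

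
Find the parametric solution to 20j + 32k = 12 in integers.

Step 1: Compute gcd(20, 32) = 4.
Since 4 divides 12, solutions exist.

Step 2: Find a particular solution using extended Euclidean algorithm.
We get j₀ = -9, k₀ = 6.
Check: 20*-9 + 32*6 = 12 = 12 ✓

Step 3: Write the general solution.
j = -9 + (32/4)t = -9 + 8t
k = 6 - (20/4)t = 6 - 5t
for any integer t.

j = -9 + 8t, k = 6 - 5t for integer t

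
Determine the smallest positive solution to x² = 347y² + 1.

We seek the smallest positive integers (x, y) with x² - 347y² = 1, i.e., x² = 347y² + 1.
Try successive y values:
y = 1: x² = 347·1² + 1 = 348, not a perfect square
y = 2: x² = 347·2² + 1 = 1389, not a perfect square
y = 3: x² = 347·3² + 1 = 3124, not a perfect square
... continuing the search (or via continued fractions) ...
y = 34443: x² = 347·34443² + 1 = 411653126404, x = 641602 ✓

Verify: 641602² - 347·34443² = 411653126404 - 411653126403 = 1 ✓

x = 641602, y = 34443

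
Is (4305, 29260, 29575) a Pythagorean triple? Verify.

Compute a² + b² = 4305² + 29260² = 18533025 + 856147600 = 874680625
Compute c² = 29575² = 874680625
Since 874680625 = 874680625, confirmed.

Yes, it is a Pythagorean triple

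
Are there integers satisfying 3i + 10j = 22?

Step 1: Compute gcd(3, 10).
gcd(3, 10) = 1

Step 2: Check divisibility.
Does 1 divide 22? 22 = 1 x 22, so yes.

By the theorem on linear Diophantine equations, 3i + 10j = 22 has integer solutions if and only if gcd(3, 10) divides 22. Since 1 | 22, solutions exist.

Yes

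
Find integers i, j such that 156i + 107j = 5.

Step 1: Check solvability.
gcd(156, 107) = 1
Since 1 divides 5, solutions exist.

Step 2: Apply extended Euclidean algorithm to find gcd.
We find integers such that 156*x0 + 107*y0 = 1

Step 3: Scale the particular solution.
Multiply by 5/1 = 5:
i = -120, j = 175

Step 4: Verify.
156*(-120) + 107*(175) = 5 = 5 ✓

i = -120, j = 175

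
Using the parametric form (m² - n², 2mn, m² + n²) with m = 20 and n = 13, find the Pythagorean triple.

a = m² - n² = 20² - 13² = 400 - 169 = 231
b = 2mn = 2·20·13 = 520
c = m² + n² = 400 + 169 = 569
Verify: 231² + 520² = 53361 + 270400 = 323761 = 569² ✓

(231, 520, 569)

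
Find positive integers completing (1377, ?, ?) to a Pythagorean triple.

We need the other leg and hypotenuse such that 1377² + x² = c².
Take x = 660, c = 1527: 1377² + 660² = 1896129 + 435600 = 2331729 = 1527² ✓
Triple: (1377, 660, 1527)

(1377, 660, 1527)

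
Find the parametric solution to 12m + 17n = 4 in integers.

Step 1: Compute gcd(12, 17) = 1.
Since 1 divides 4, solutions exist.

Step 2: Find a particular solution using extended Euclidean algorithm.
We get m₀ = -28, n₀ = 20.
Check: 12*-28 + 17*20 = 4 = 4 ✓

Step 3: Write the general solution.
m = -28 + (17/1)t = -28 + 17t
n = 20 - (12/1)t = 20 - 12t
for any integer t.

m = -28 + 17t, n = 20 - 12t for integer t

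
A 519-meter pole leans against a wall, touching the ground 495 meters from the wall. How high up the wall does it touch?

The ladder, wall, and ground form a right triangle with hypotenuse 519 and one leg 495.
By the Pythagorean theorem: h² = 519² - 495² = 269361 - 245025 = 24336
h = √24336 = 156 meters

156 meters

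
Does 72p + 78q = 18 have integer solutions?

Step 1: Compute gcd(72, 78).
gcd(72, 78) = 6

Step 2: Check divisibility.
Does 6 divide 18? 18 = 6 x 3, so yes.

By the theorem on linear Diophantine equations, 72p + 78q = 18 has integer solutions if and only if gcd(72, 78) divides 18. Since 6 | 18, solutions exist.

Yes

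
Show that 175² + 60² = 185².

Compute a² + b²:
175² + 60² = 30625 + 3600 = 34225
Compute c²:
185² = 34225
Since 34225 = 34225, it is a Pythagorean triple.

Yes, it is a Pythagorean triple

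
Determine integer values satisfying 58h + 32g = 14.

Step 1: Check solvability.
gcd(58, 32) = 2
Since 2 divides 14, solutions exist.

Step 2: Apply extended Euclidean algorithm to find gcd.
We find integers such that 58*x0 + 32*y0 = 2

Step 3: Scale the particular solution.
Multiply by 14/2 = 7:
h = 35, g = -63

Step 4: Verify.
58*(35) + 32*(-63) = 14 = 14 ✓

h = 35, g = -63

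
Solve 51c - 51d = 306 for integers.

Step 1: Check solvability.
gcd(51, 51) = 51
Since 51 divides 306, solutions exist.

Step 2: Apply extended Euclidean algorithm to find gcd.
We find integers such that 51*x0 + 51*y0 = 51

Step 3: Scale the particular solution.
Multiply by 306/51 = 6:
c = 0, d = -6

Step 4: Verify.
51*(0) - 51*(-6) = 306 = 306 ✓

c = 0, d = -6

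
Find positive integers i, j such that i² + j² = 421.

Search for i with 421 - i² a perfect square.
i = 14: 421 - 14² = 421 - 196 = 225 = 15² ✓
So i = 14, j = 15.

i = 14, j = 15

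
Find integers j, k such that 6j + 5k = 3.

Step 1: Check solvability.
gcd(6, 5) = 1
Since 1 divides 3, solutions exist.

Step 2: Apply extended Euclidean algorithm to find gcd.
We find integers such that 6*x0 + 5*y0 = 1

Step 3: Scale the particular solution.
Multiply by 3/1 = 3:
j = 3, k = -3

Step 4: Verify.
6*(3) + 5*(-3) = 3 = 3 ✓

j = 3, k = -3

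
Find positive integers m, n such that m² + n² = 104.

Search for m with 104 - m² a perfect square.
m = 2: 104 - 2² = 104 - 4 = 100 = 10² ✓
So m = 2, n = 10.

m = 2, n = 10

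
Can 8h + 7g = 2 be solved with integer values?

Step 1: Compute gcd(8, 7).
gcd(8, 7) = 1

Step 2: Check divisibility.
Does 1 divide 2? 2 = 1 x 2, so yes.

By the theorem on linear Diophantine equations, 8h + 7g = 2 has integer solutions if and only if gcd(8, 7) divides 2. Since 1 | 2, solutions exist.

Yes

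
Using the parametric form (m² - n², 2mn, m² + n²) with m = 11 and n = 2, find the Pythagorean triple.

a = m² - n² = 121 - 4 = 117
b = 2mn = 2·11·2 = 44
c = m² + n² = 121 + 4 = 125
Verify: 117² + 44² = 13689 + 1936 = 15625 = 125² ✓

(117, 44, 125)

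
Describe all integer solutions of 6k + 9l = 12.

Step 1: Compute gcd(6, 9) = 3.
Since 3 divides 12, solutions exist.

Step 2: Find a particular solution using extended Euclidean algorithm.
We get k₀ = -4, l₀ = 4.
Check: 6*-4 + 9*4 = 12 = 12 ✓

Step 3: Write the general solution.
k = -4 + (9/3)t = -4 + 3t
l = 4 - (6/3)t = 4 - 2t
for any integer t.

k = -4 + 3t, l = 4 - 2t for integer t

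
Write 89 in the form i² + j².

We need to find integers i, j > 0 such that i² + j² = 89.
Trying i = 5: j² = 89 - 5² = 89 - 25 = 64
j = 8
Check: 5² + 8² = 25 + 64 = 89 ✓

89 = 5² + 8²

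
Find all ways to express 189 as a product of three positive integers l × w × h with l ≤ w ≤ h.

Iterate l from 1 to ⌊189^(1/3)⌋. For each l dividing 189, iterate w ≥ l with w dividing 189/l, and set h = 189/(l·w).
Triples found (6): (1×1×189), (1×3×63), (1×7×27), (1×9×21), (3×3×21), (3×7×9)

(1×1×189), (1×3×63), (1×7×27), (1×9×21), (3×3×21), (3×7×9)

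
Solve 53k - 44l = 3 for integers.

Step 1: Check solvability.
gcd(53, 44) = 1
Since 1 divides 3, solutions exist.

Step 2: Apply extended Euclidean algorithm to find gcd.
We find integers such that 53*x0 + 44*y0 = 1

Step 3: Scale the particular solution.
Multiply by 3/1 = 3:
k = 15, l = 18

Step 4: Verify.
53*(15) - 44*(18) = 3 = 3 ✓

k = 15, l = 18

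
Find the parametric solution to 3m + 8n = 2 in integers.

Step 1: Compute gcd(3, 8) = 1.
Since 1 divides 2, solutions exist.

Step 2: Find a particular solution using extended Euclidean algorithm.
We get m₀ = 6, n₀ = -2.
Check: 3*6 + 8*-2 = 2 = 2 ✓

Step 3: Write the general solution.
m = 6 + (8/1)t = 6 + 8t
n = -2 - (3/1)t = -2 - 3t
for any integer t.

m = 6 + 8t, n = -2 - 3t for integer t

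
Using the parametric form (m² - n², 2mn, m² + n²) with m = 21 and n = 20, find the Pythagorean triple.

a = m² - n² = 441 - 400 = 41
b = 2mn = 2·21·20 = 840
c = m² + n² = 441 + 400 = 841
Verify: 41² + 840² = 1681 + 705600 = 707281 = 841² ✓

(41, 840, 841)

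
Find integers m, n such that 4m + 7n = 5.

Step 1: Check solvability.
gcd(4, 7) = 1
Since 1 divides 5, solutions exist.

Step 2: Apply extended Euclidean algorithm to find gcd.
We find integers such that 4*x0 + 7*y0 = 1

Step 3: Scale the particular solution.
Multiply by 5/1 = 5:
m = 10, n = -5

Step 4: Verify.
4*(10) + 7*(-5) = 5 = 5 ✓

m = 10, n = -5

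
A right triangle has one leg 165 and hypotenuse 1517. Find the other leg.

b² = c² - a² = 2301289 - 27225 = 2274064
b = 1508

1508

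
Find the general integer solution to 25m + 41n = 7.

Step 1: Compute gcd(25, 41) = 1.
Since 1 divides 7, solutions exist.

Step 2: Find a particular solution using extended Euclidean algorithm.
We get m₀ = -126, n₀ = 77.
Check: 25*-126 + 41*77 = 7 = 7 ✓

Step 3: Write the general solution.
m = -126 + (41/1)t = -126 + 41t
n = 77 - (25/1)t = 77 - 25t
for any integer t.

m = -126 + 41t, n = 77 - 25t for integer t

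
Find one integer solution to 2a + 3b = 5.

Step 1: Check solvability.
gcd(2, 3) = 1
Since 1 divides 5, solutions exist.

Step 2: Apply extended Euclidean algorithm to find gcd.
We find integers such that 2*x0 + 3*y0 = 1

Step 3: Scale the particular solution.
Multiply by 5/1 = 5:
a = -5, b = 5

Step 4: Verify.
2*(-5) + 3*(5) = 5 = 5 ✓

a = -5, b = 5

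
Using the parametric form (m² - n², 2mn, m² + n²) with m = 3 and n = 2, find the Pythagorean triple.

a = m² - n² = 3² - 2² = 9 - 4 = 5
b = 2mn = 2·3·2 = 12
c = m² + n² = 9 + 4 = 13
Verify: 5² + 12² = 25 + 144 = 169 = 13² ✓

(5, 12, 13)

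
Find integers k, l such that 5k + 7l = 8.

Step 1: Check solvability.
gcd(5, 7) = 1
Since 1 divides 8, solutions exist.

Step 2: Apply extended Euclidean algorithm to find gcd.
We find integers such that 5*x0 + 7*y0 = 1

Step 3: Scale the particular solution.
Multiply by 8/1 = 8:
k = 24, l = -16

Step 4: Verify.
5*(24) + 7*(-16) = 8 = 8 ✓

k = 24, l = -16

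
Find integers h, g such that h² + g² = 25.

We need to find integers h, g > 0 such that h² + g² = 25.
Trying h = 3: g² = 25 - 3² = 25 - 9 = 16
g = 4
Check: 3² + 4² = 9 + 16 = 25 ✓

25 = 3² + 4²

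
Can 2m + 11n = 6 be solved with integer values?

Step 1: Compute gcd(2, 11).
gcd(2, 11) = 1

Step 2: Check divisibility.
Does 1 divide 6? 6 = 1 x 6, so yes.

By the theorem on linear Diophantine equations, 2m + 11n = 6 has integer solutions if and only if gcd(2, 11) divides 6. Since 1 | 6, solutions exist.

Yes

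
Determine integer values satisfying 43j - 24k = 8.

Step 1: Check solvability.
gcd(43, 24) = 1
Since 1 divides 8, solutions exist.

Step 2: Apply extended Euclidean algorithm to find gcd.
We find integers such that 43*x0 + 24*y0 = 1

Step 3: Scale the particular solution.
Multiply by 8/1 = 8:
j = -40, k = -72

Step 4: Verify.
43*(-40) - 24*(-72) = 8 = 8 ✓

j = -40, k = -72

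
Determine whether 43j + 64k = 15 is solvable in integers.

Step 1: Compute gcd(43, 64).
gcd(43, 64) = 1

Step 2: Check divisibility.
Does 1 divide 15? 15 = 1 x 15, so yes.

By the theorem on linear Diophantine equations, 43j + 64k = 15 has integer solutions if and only if gcd(43, 64) divides 15. Since 1 | 15, solutions exist.

Yes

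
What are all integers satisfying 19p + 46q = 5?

Step 1: Compute gcd(19, 46) = 1.
Since 1 divides 5, solutions exist.

Step 2: Find a particular solution using extended Euclidean algorithm.
We get p₀ = 85, q₀ = -35.
Check: 19*85 + 46*-35 = 5 = 5 ✓

Step 3: Write the general solution.
p = 85 + (46/1)t = 85 + 46t
q = -35 - (19/1)t = -35 - 19t
for any integer t.

p = 85 + 46t, q = -35 - 19t for integer t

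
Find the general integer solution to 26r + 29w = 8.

Step 1: Compute gcd(26, 29) = 1.
Since 1 divides 8, solutions exist.

Step 2: Find a particular solution using extended Euclidean algorithm.
We get r₀ = -80, w₀ = 72.
Check: 26*-80 + 29*72 = 8 = 8 ✓

Step 3: Write the general solution.
r = -80 + (29/1)t = -80 + 29t
w = 72 - (26/1)t = 72 - 26t
for any integer t.

r = -80 + 29t, w = 72 - 26t for integer t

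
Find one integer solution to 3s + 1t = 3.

Step 1: Check solvability.
gcd(3, 1) = 1
Since 1 divides 3, solutions exist.

Step 2: Apply extended Euclidean algorithm to find gcd.
We find integers such that 3*x0 + 1*y0 = 1

Step 3: Scale the particular solution.
Multiply by 3/1 = 3:
s = 0, t = 3

Step 4: Verify.
3*(0) + 1*(3) = 3 = 3 ✓

s = 0, t = 3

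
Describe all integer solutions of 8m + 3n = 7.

Step 1: Compute gcd(8, 3) = 1.
Since 1 divides 7, solutions exist.

Step 2: Find a particular solution using extended Euclidean algorithm.
We get m₀ = -7, n₀ = 21.
Check: 8*-7 + 3*21 = 7 = 7 ✓

Step 3: Write the general solution.
m = -7 + (3/1)t = -7 + 3t
n = 21 - (8/1)t = 21 - 8t
for any integer t.

m = -7 + 3t, n = 21 - 8t for integer t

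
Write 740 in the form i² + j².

We need to find integers i, j > 0 such that i² + j² = 740.
Trying i = 8: j² = 740 - 8² = 740 - 64 = 676
j = 26
Check: 8² + 26² = 64 + 676 = 740 ✓

740 = 8² + 26²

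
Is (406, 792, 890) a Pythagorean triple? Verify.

Compute a² + b² = 406² + 792² = 164836 + 627264 = 792100
Compute c² = 890² = 792100
Since 792100 = 792100, confirmed.

Yes, it is a Pythagorean triple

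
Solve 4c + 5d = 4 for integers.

Step 1: Check solvability.
gcd(4, 5) = 1
Since 1 divides 4, solutions exist.

Step 2: Apply extended Euclidean algorithm to find gcd.
We find integers such that 4*x0 + 5*y0 = 1

Step 3: Scale the particular solution.
Multiply by 4/1 = 4:
c = -4, d = 4

Step 4: Verify.
4*(-4) + 5*(4) = 4 = 4 ✓

c = -4, d = 4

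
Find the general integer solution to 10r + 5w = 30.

Step 1: Compute gcd(10, 5) = 5.
Since 5 divides 30, solutions exist.

Step 2: Find a particular solution using extended Euclidean algorithm.
We get r₀ = 0, w₀ = 6.
Check: 10*0 + 5*6 = 30 = 30 ✓

Step 3: Write the general solution.
r = 0 + (5/5)t = 0 + 1t
w = 6 - (10/5)t = 6 - 2t
for any integer t.

r = 0 + 1t, w = 6 - 2t for integer t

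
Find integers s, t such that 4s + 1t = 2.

Step 1: Check solvability.
gcd(4, 1) = 1
Since 1 divides 2, solutions exist.

Step 2: Apply extended Euclidean algorithm to find gcd.
We find integers such that 4*x0 + 1*y0 = 1

Step 3: Scale the particular solution.
Multiply by 2/1 = 2:
s = 0, t = 2

Step 4: Verify.
4*(0) + 1*(2) = 2 = 2 ✓

s = 0, t = 2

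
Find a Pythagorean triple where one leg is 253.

We need the other leg and hypotenuse such that 253² + x² = c².
Take x = 204, c = 325: 253² + 204² = 64009 + 41616 = 105625 = 325² ✓
Triple: (253, 204, 325)

(253, 204, 325)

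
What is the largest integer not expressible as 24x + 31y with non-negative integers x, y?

For two coprime denominations a and b, the Frobenius number (largest value not representable as a non-negative combination) is ab - a - b.
Here gcd(24, 31) = 1, so they are coprime.
F(24, 31) = 24·31 - 24 - 31 = 744 - 55 = 689

689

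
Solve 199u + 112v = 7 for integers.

Step 1: Check solvability.
gcd(199, 112) = 1
Since 1 divides 7, solutions exist.

Step 2: Apply extended Euclidean algorithm to find gcd.
We find integers such that 199*x0 + 112*y0 = 1

Step 3: Scale the particular solution.
Multiply by 7/1 = 7:
u = -63, v = 112

Step 4: Verify.
199*(-63) + 112*(112) = 7 = 7 ✓

u = -63, v = 112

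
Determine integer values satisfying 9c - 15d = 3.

Step 1: Check solvability.
gcd(9, 15) = 3
Since 3 divides 3, solutions exist.

Step 2: Apply extended Euclidean algorithm to find gcd.
We find integers such that 9*x0 + 15*y0 = 3

Step 3: Scale the particular solution.
Multiply by 3/3 = 1:
c = 2, d = 1

Step 4: Verify.
9*(2) - 15*(1) = 3 = 3 ✓

c = 2, d = 1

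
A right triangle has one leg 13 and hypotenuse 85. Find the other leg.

b² = c² - a² = 7225 - 169 = 7056
b = 84

84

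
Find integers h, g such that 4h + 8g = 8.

Step 1: Check solvability.
gcd(4, 8) = 4
Since 4 divides 8, solutions exist.

Step 2: Apply extended Euclidean algorithm to find gcd.
We find integers such that 4*x0 + 8*y0 = 4

Step 3: Scale the particular solution.
Multiply by 8/4 = 2:
h = 2, g = 0

Step 4: Verify.
4*(2) + 8*(0) = 8 = 8 ✓

h = 2, g = 0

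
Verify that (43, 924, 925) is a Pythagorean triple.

Compute a² + b² = 43² + 924² = 1849 + 853776 = 855625
Compute c² = 925² = 855625
Since 855625 = 855625, confirmed.

Yes, it is a Pythagorean triple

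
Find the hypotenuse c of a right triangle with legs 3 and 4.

c² = a² + b² = 3² + 4² = 9 + 16 = 25
c = 5

5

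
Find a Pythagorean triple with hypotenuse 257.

We need a² + b² = 257² = 66049.
Trying: 255² + 32² = 65025 + 1024 = 66049 ✓

(255, 32, 257)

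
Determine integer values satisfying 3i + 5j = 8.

Step 1: Check solvability.
gcd(3, 5) = 1
Since 1 divides 8, solutions exist.

Step 2: Apply extended Euclidean algorithm to find gcd.
We find integers such that 3*x0 + 5*y0 = 1

Step 3: Scale the particular solution.
Multiply by 8/1 = 8:
i = 16, j = -8

Step 4: Verify.
3*(16) + 5*(-8) = 8 = 8 ✓

i = 16, j = -8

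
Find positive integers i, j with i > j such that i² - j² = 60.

Factor: i² - j² = (i+j)(i-j) = 60.
We need two factors of 60 with the same parity.
Use i+j = 30 and i-j = 2 (product 30·2 = 60).
Adding: 2i = 32, so i = 16.
Subtracting: 2j = 28, so j = 14.
Check: 16² - 14² = 256 - 196 = 60 ✓

i = 16, j = 14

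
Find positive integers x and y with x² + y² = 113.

We need to find integers x, y > 0 such that x² + y² = 113.
Trying x = 7: y² = 113 - 7² = 113 - 49 = 64
y = 8
Check: 7² + 8² = 49 + 64 = 113 ✓

113 = 7² + 8²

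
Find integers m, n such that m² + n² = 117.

We need to find integers m, n > 0 such that m² + n² = 117.
Trying m = 6: n² = 117 - 6² = 117 - 36 = 81
n = 9
Check: 6² + 9² = 36 + 81 = 117 ✓

117 = 6² + 9²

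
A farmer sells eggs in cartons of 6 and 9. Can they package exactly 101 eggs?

We need non-negative a, b with 6a + 9b = 101.
gcd(6, 9) = 3, and 3 does not divide 101.
No integer solutions exist.

No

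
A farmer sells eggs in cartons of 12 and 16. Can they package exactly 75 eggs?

We need non-negative a, b with 12a + 16b = 75.
gcd(12, 16) = 4, and 4 does not divide 75.
No integer solutions exist.

No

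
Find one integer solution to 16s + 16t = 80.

Step 1: Check solvability.
gcd(16, 16) = 16
Since 16 divides 80, solutions exist.

Step 2: Apply extended Euclidean algorithm to find gcd.
We find integers such that 16*x0 + 16*y0 = 16

Step 3: Scale the particular solution.
Multiply by 80/16 = 5:
s = 0, t = 5

Step 4: Verify.
16*(0) + 16*(5) = 80 = 80 ✓

s = 0, t = 5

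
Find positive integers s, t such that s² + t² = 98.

Search for s with 98 - s² a perfect square.
s = 7: 98 - 7² = 98 - 49 = 49 = 7² ✓
So s = 7, t = 7.

s = 7, t = 7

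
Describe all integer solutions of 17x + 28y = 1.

Step 1: Compute gcd(17, 28) = 1.
Since 1 divides 1, solutions exist.

Step 2: Find a particular solution using extended Euclidean algorithm.
We get x₀ = 5, y₀ = -3.
Check: 17*5 + 28*-3 = 1 = 1 ✓

Step 3: Write the general solution.
x = 5 + (28/1)t = 5 + 28t
y = -3 - (17/1)t = -3 - 17t
for any integer t.

x = 5 + 28t, y = -3 - 17t for integer t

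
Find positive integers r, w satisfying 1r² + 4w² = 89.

Try small values of r and check whether (89 - 1r²)/4 is a perfect square.
r = 5: 1·5² = 25, so 4w² = 89 - 25 = 64, giving w² = 16, w = 4.
Check: 1·5² + 4·4² = 25 + 64 = 89 ✓

r = 5, w = 4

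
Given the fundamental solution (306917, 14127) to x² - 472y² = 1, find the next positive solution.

Solutions to x² - Dy² = 1 are generated by powers of (x₀ + y₀√D).
The next solution satisfies x₁ + y₁√472 = (x₀ + y₀√472)², giving:
x₁ = x₀² + 472y₀² = 306917² + 472·14127² = 94198044889 + 94198044888 = 188396089777
y₁ = 2x₀y₀ = 2·306917·14127 = 8671632918

Verify: 188396089777² - 472·8671632918² = 35493086643263443909729 - 35493086643263443909728 = 1 ✓

x = 188396089777, y = 8671632918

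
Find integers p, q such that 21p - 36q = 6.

Step 1: Check solvability.
gcd(21, 36) = 3
Since 3 divides 6, solutions exist.

Step 2: Apply extended Euclidean algorithm to find gcd.
We find integers such that 21*x0 + 36*y0 = 3

Step 3: Scale the particular solution.
Multiply by 6/3 = 2:
p = -10, q = -6

Step 4: Verify.
21*(-10) - 36*(-6) = 6 = 6 ✓

p = -10, q = -6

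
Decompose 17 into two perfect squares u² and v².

We need to find integers u, v > 0 such that u² + v² = 17.
Trying u = 1: v² = 17 - 1² = 17 - 1 = 16
v = 4
Check: 1² + 4² = 1 + 16 = 17 ✓

17 = 1² + 4²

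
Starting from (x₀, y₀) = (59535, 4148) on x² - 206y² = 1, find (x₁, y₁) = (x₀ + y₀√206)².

Solutions to x² - Dy² = 1 are generated by powers of (x₀ + y₀√D).
The next solution satisfies x₁ + y₁√206 = (x₀ + y₀√206)², giving:
x₁ = x₀² + 206y₀² = 59535² + 206·4148² = 3544416225 + 3544416224 = 7088832449
y₁ = 2x₀y₀ = 2·59535·4148 = 493902360

Verify: 7088832449² - 206·493902360² = 50251545489995337601 - 50251545489995337600 = 1 ✓

x = 7088832449, y = 493902360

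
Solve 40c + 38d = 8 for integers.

Step 1: Check solvability.
gcd(40, 38) = 2
Since 2 divides 8, solutions exist.

Step 2: Apply extended Euclidean algorithm to find gcd.
We find integers such that 40*x0 + 38*y0 = 2

Step 3: Scale the particular solution.
Multiply by 8/2 = 4:
c = 4, d = -4

Step 4: Verify.
40*(4) + 38*(-4) = 8 = 8 ✓

c = 4, d = -4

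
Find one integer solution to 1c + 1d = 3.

Step 1: Check solvability.
gcd(1, 1) = 1
Since 1 divides 3, solutions exist.

Step 2: Apply extended Euclidean algorithm to find gcd.
We find integers such that 1*x0 + 1*y0 = 1

Step 3: Scale the particular solution.
Multiply by 3/1 = 3:
c = 0, d = 3

Step 4: Verify.
1*(0) + 1*(3) = 3 = 3 ✓

c = 0, d = 3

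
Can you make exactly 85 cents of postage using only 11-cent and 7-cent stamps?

We need non-negative x, y with 11x + 7y = 85.
gcd(11, 7) = 1 divides 85, so integer solutions exist.
Search for a non-negative one: x = 2 gives 7y = 85 - 22 = 63, so y = 9.
Check: 11·2 + 7·9 = 85 ✓

Yes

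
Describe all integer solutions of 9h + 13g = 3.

Step 1: Compute gcd(9, 13) = 1.
Since 1 divides 3, solutions exist.

Step 2: Find a particular solution using extended Euclidean algorithm.
We get h₀ = 9, g₀ = -6.
Check: 9*9 + 13*-6 = 3 = 3 ✓

Step 3: Write the general solution.
h = 9 + (13/1)t = 9 + 13t
g = -6 - (9/1)t = -6 - 9t
for any integer t.

h = 9 + 13t, g = -6 - 9t for integer t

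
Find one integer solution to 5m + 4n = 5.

Step 1: Check solvability.
gcd(5, 4) = 1
Since 1 divides 5, solutions exist.

Step 2: Apply extended Euclidean algorithm to find gcd.
We find integers such that 5*x0 + 4*y0 = 1

Step 3: Scale the particular solution.
Multiply by 5/1 = 5:
m = 5, n = -5

Step 4: Verify.
5*(5) + 4*(-5) = 5 = 5 ✓

m = 5, n = -5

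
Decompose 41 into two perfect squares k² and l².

We need to find integers k, l > 0 such that k² + l² = 41.
Trying k = 4: l² = 41 - 4² = 41 - 16 = 25
l = 5
Check: 4² + 5² = 16 + 25 = 41 ✓

41 = 4² + 5²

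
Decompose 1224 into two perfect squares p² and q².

We need to find integers p, q > 0 such that p² + q² = 1224.
Trying p = 18: q² = 1224 - 18² = 1224 - 324 = 900
q = 30
Check: 18² + 30² = 324 + 900 = 1224 ✓

1224 = 18² + 30²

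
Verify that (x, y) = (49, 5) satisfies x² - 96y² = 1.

Compute x² = 49² = 2401
Compute 96y² = 96·5² = 96·25 = 2400
x² - 96y² = 2401 - 2400 = 1
Since this equals 1, (49, 5) is a solution.

Yes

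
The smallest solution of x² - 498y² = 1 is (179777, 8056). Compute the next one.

Solutions to x² - Dy² = 1 are generated by powers of (x₀ + y₀√D).
The next solution satisfies x₁ + y₁√498 = (x₀ + y₀√498)², giving:
x₁ = x₀² + 498y₀² = 179777² + 498·8056² = 32319769729 + 32319769728 = 64639539457
y₁ = 2x₀y₀ = 2·179777·8056 = 2896567024

Verify: 64639539457² - 498·2896567024² = 4178270061213059854849 - 4178270061213059854848 = 1 ✓

x = 64639539457, y = 2896567024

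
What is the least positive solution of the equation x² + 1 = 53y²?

We need x² = 53y² - 1. Try successive y:
y = 1: x² = 53·1² - 1 = 52, not a perfect square
y = 2: x² = 53·2² - 1 = 211, not a perfect square
y = 3: x² = 53·3² - 1 = 476, not a perfect square
...
y = 25: x² = 53·25² - 1 = 33124 = 182² ✓
Check: 182² - 53·25² = 33124 - 33125 = -1 ✓

x = 182, y = 25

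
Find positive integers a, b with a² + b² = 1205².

We need a² + b² = 1205² = 1452025.
Trying: 147² + 1196² = 21609 + 1430416 = 1452025 ✓

(147, 1196, 1205)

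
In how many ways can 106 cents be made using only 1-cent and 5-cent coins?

We need non-negative integers (x, y) with 1x + 5y = 106.
For each x from 0 to 106, check if (106 - 1x) is a non-negative multiple of 5.
Solutions (x, y): (1,21), (6,20), (11,19), (16,18), ...
Count: 22

22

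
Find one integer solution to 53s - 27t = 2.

Step 1: Check solvability.
gcd(53, 27) = 1
Since 1 divides 2, solutions exist.

Step 2: Apply extended Euclidean algorithm to find gcd.
We find integers such that 53*x0 + 27*y0 = 1

Step 3: Scale the particular solution.
Multiply by 2/1 = 2:
s = -2, t = -4

Step 4: Verify.
53*(-2) - 27*(-4) = 2 = 2 ✓

s = -2, t = -4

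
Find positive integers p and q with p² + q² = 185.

We need to find integers p, q > 0 such that p² + q² = 185.
Trying p = 4: q² = 185 - 4² = 185 - 16 = 169
q = 13
Check: 4² + 13² = 16 + 169 = 185 ✓

185 = 4² + 13²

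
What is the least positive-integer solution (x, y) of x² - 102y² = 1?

We seek the smallest positive integers (x, y) with x² - 102y² = 1, i.e., x² = 102y² + 1.
Try successive y values:
y = 1: x² = 102·1² + 1 = 103, not a perfect square
y = 2: x² = 102·2² + 1 = 409, not a perfect square
y = 3: x² = 102·3² + 1 = 919, not a perfect square
... continuing the search (or via continued fractions) ...
y = 10: x² = 102·10² + 1 = 10201, x = 101 ✓

Verify: 101² - 102·10² = 10201 - 10200 = 1 ✓

x = 101, y = 10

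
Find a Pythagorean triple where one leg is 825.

We need the other leg and hypotenuse such that 825² + x² = c².
Take x = 232, c = 857: 825² + 232² = 680625 + 53824 = 734449 = 857² ✓
Triple: (825, 232, 857)

(825, 232, 857)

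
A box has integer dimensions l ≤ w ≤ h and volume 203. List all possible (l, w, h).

Iterate l from 1 to ⌊203^(1/3)⌋. For each l dividing 203, iterate w ≥ l with w dividing 203/l, and set h = 203/(l·w).
Triples found (2): (1×1×203), (1×7×29)

(1×1×203), (1×7×29)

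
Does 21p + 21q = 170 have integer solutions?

Step 1: Compute gcd(21, 21).
gcd(21, 21) = 21

Step 2: Check divisibility.
Does 21 divide 170? 170 = 21 x 8 + 2, so no.

By the theorem on linear Diophantine equations, 21p + 21q = 170 has integer solutions if and only if gcd(21, 21) divides 170. Since 21 does not divide 170, no solutions exist.

No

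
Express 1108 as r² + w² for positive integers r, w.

We need to find integers r, w > 0 such that r² + w² = 1108.
Trying r = 18: w² = 1108 - 18² = 1108 - 324 = 784
w = 28
Check: 18² + 28² = 324 + 784 = 1108 ✓

1108 = 18² + 28²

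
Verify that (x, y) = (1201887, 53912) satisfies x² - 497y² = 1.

Compute x² = 1201887² = 1444532360769
Compute 497y² = 497·53912² = 497·2906503744 = 1444532360768
x² - 497y² = 1444532360769 - 1444532360768 = 1
Since this equals 1, (1201887, 53912) is a solution.

Yes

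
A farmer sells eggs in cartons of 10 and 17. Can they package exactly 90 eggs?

We need non-negative a, b with 10a + 17b = 90.
gcd(10, 17) = 1 divides 90.
Try a = 9: 17b = 90 - 90 = 0, so b = 0.
One way: 9 cartons of 10 and 0 cartons of 17.

Yes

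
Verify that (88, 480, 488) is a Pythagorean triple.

Compute a² + b² = 88² + 480² = 7744 + 230400 = 238144
Compute c² = 488² = 238144
Since 238144 = 238144, confirmed.

Yes, it is a Pythagorean triple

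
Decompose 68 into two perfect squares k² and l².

We need to find integers k, l > 0 such that k² + l² = 68.
Trying k = 2: l² = 68 - 2² = 68 - 4 = 64
l = 8
Check: 2² + 8² = 4 + 64 = 68 ✓

68 = 2² + 8²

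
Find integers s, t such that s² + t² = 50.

We need to find integers s, t > 0 such that s² + t² = 50.
Trying s = 1: t² = 50 - 1² = 50 - 1 = 49
t = 7
Check: 1² + 7² = 1 + 49 = 50 ✓

50 = 1² + 7²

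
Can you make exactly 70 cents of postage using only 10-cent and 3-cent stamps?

We need non-negative x, y with 10x + 3y = 70.
gcd(10, 3) = 1 divides 70, so integer solutions exist.
Search for a non-negative one: x = 1 gives 3y = 70 - 10 = 60, so y = 20.
Check: 10·1 + 3·20 = 70 ✓

Yes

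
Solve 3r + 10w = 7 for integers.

Step 1: Check solvability.
gcd(3, 10) = 1
Since 1 divides 7, solutions exist.

Step 2: Apply extended Euclidean algorithm to find gcd.
We find integers such that 3*x0 + 10*y0 = 1

Step 3: Scale the particular solution.
Multiply by 7/1 = 7:
r = -21, w = 7

Step 4: Verify.
3*(-21) + 10*(7) = 7 = 7 ✓

r = -21, w = 7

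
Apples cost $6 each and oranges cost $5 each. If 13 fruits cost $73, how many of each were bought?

Let a = apples, o = oranges.
a + o = 13
6a + 5o = 73
Substitute o = 13 - a:
6a + 5(13 - a) = 73
(6 - 5)a = 73 - 65
1a = 8
a = 8, o = 13 - 8 = 5

Apples: 8, Oranges: 5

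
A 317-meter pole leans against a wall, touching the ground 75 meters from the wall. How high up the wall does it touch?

The ladder, wall, and ground form a right triangle with hypotenuse 317 and one leg 75.
By the Pythagorean theorem: h² = 317² - 75² = 100489 - 5625 = 94864
h = √94864 = 308 meters

308 meters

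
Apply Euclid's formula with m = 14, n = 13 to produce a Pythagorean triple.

a = m² - n² = 14² - 13² = 196 - 169 = 27
b = 2mn = 2·14·13 = 364
c = m² + n² = 196 + 169 = 365
Verify: 27² + 364² = 729 + 132496 = 133225 = 365² ✓

(27, 364, 365)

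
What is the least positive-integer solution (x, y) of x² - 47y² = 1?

We seek the smallest positive integers (x, y) with x² - 47y² = 1, i.e., x² = 47y² + 1.
Try successive y values:
y = 1: x² = 47·1² + 1 = 48, not a perfect square
y = 2: x² = 47·2² + 1 = 189, not a perfect square
y = 3: x² = 47·3² + 1 = 424, not a perfect square
... continuing the search (or via continued fractions) ...
y = 7: x² = 47·7² + 1 = 2304, x = 48 ✓

Verify: 48² - 47·7² = 2304 - 2303 = 1 ✓

x = 48, y = 7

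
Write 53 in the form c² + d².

We need to find integers c, d > 0 such that c² + d² = 53.
Trying c = 2: d² = 53 - 2² = 53 - 4 = 49
d = 7
Check: 2² + 7² = 4 + 49 = 53 ✓

53 = 2² + 7²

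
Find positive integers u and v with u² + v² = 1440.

We need to find integers u, v > 0 such that u² + v² = 1440.
Trying u = 12: v² = 1440 - 12² = 1440 - 144 = 1296
v = 36
Check: 12² + 36² = 144 + 1296 = 1440 ✓

1440 = 12² + 36²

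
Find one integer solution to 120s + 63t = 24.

Step 1: Check solvability.
gcd(120, 63) = 3
Since 3 divides 24, solutions exist.

Step 2: Apply extended Euclidean algorithm to find gcd.
We find integers such that 120*x0 + 63*y0 = 3

Step 3: Scale the particular solution.
Multiply by 24/3 = 8:
s = 80, t = -152

Step 4: Verify.
120*(80) + 63*(-152) = 24 = 24 ✓

s = 80, t = -152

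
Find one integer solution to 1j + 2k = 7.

Step 1: Check solvability.
gcd(1, 2) = 1
Since 1 divides 7, solutions exist.

Step 2: Apply extended Euclidean algorithm to find gcd.
We find integers such that 1*x0 + 2*y0 = 1

Step 3: Scale the particular solution.
Multiply by 7/1 = 7:
j = 7, k = 0

Step 4: Verify.
1*(7) + 2*(0) = 7 = 7 ✓

j = 7, k = 0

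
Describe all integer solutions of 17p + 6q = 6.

Step 1: Compute gcd(17, 6) = 1.
Since 1 divides 6, solutions exist.

Step 2: Find a particular solution using extended Euclidean algorithm.
We get p₀ = -6, q₀ = 18.
Check: 17*-6 + 6*18 = 6 = 6 ✓

Step 3: Write the general solution.
p = -6 + (6/1)t = -6 + 6t
q = 18 - (17/1)t = 18 - 17t
for any integer t.

p = -6 + 6t, q = 18 - 17t for integer t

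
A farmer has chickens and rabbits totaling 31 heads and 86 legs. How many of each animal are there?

Let c = chickens, r = rabbits.
Heads: c + r = 31
Legs: 2c + 4r = 86
From the first equation, c = 31 - r. Substitute:
2(31 - r) + 4r = 86
62 + 2r = 86
r = (86 - 62)/2 = 12
c = 31 - 12 = 19

Chickens: 19, Rabbits: 12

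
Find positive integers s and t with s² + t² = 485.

We need to find integers s, t > 0 such that s² + t² = 485.
Trying s = 1: t² = 485 - 1² = 485 - 1 = 484
t = 22
Check: 1² + 22² = 1 + 484 = 485 ✓

485 = 1² + 22²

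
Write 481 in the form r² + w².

We need to find integers r, w > 0 such that r² + w² = 481.
Trying r = 9: w² = 481 - 9² = 481 - 81 = 400
w = 20
Check: 9² + 20² = 81 + 400 = 481 ✓

481 = 9² + 20²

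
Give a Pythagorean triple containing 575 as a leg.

We need the other leg and hypotenuse such that 575² + x² = c².
Take x = 48, c = 577: 575² + 48² = 330625 + 2304 = 332929 = 577² ✓
Triple: (575, 48, 577)

(575, 48, 577)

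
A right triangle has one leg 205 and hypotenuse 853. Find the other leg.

b² = c² - a² = 727609 - 42025 = 685584
b = 828

828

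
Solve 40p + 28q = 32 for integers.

Step 1: Check solvability.
gcd(40, 28) = 4
Since 4 divides 32, solutions exist.

Step 2: Apply extended Euclidean algorithm to find gcd.
We find integers such that 40*x0 + 28*y0 = 4

Step 3: Scale the particular solution.
Multiply by 32/4 = 8:
p = -16, q = 24

Step 4: Verify.
40*(-16) + 28*(24) = 32 = 32 ✓

p = -16, q = 24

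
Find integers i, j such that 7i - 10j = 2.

Step 1: Check solvability.
gcd(7, 10) = 1
Since 1 divides 2, solutions exist.

Step 2: Apply extended Euclidean algorithm to find gcd.
We find integers such that 7*x0 + 10*y0 = 1

Step 3: Scale the particular solution.
Multiply by 2/1 = 2:
i = 6, j = 4

Step 4: Verify.
7*(6) - 10*(4) = 2 = 2 ✓

i = 6, j = 4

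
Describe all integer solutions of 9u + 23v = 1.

Step 1: Compute gcd(9, 23) = 1.
Since 1 divides 1, solutions exist.

Step 2: Find a particular solution using extended Euclidean algorithm.
We get u₀ = -5, v₀ = 2.
Check: 9*-5 + 23*2 = 1 = 1 ✓

Step 3: Write the general solution.
u = -5 + (23/1)t = -5 + 23t
v = 2 - (9/1)t = 2 - 9t
for any integer t.

u = -5 + 23t, v = 2 - 9t for integer t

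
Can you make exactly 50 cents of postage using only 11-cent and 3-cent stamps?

We need non-negative x, y with 11x + 3y = 50.
gcd(11, 3) = 1 divides 50, so integer solutions exist.
Search for a non-negative one: x = 1 gives 3y = 50 - 11 = 39, so y = 13.
Check: 11·1 + 3·13 = 50 ✓

Yes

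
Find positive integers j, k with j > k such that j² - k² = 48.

Factor: j² - k² = (j+k)(j-k) = 48.
We need two factors of 48 with the same parity.
Use j+k = 24 and j-k = 2 (product 24·2 = 48).
Adding: 2j = 26, so j = 13.
Subtracting: 2k = 22, so k = 11.
Check: 13² - 11² = 169 - 121 = 48 ✓

j = 13, k = 11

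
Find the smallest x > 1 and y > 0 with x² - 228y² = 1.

We seek the smallest positive integers (x, y) with x² - 228y² = 1, i.e., x² = 228y² + 1.
Try successive y values:
y = 1: x² = 228·1² + 1 = 229, not a perfect square
y = 2: x² = 228·2² + 1 = 913, not a perfect square
y = 3: x² = 228·3² + 1 = 2053, not a perfect square
... continuing the search (or via continued fractions) ...
y = 10: x² = 228·10² + 1 = 22801, x = 151 ✓

Verify: 151² - 228·10² = 22801 - 22800 = 1 ✓

x = 151, y = 10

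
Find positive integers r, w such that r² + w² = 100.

Search for r with 100 - r² a perfect square.
r = 6: 100 - 6² = 100 - 36 = 64 = 8² ✓
So r = 6, w = 8.

r = 6, w = 8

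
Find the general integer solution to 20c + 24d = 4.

Step 1: Compute gcd(20, 24) = 4.
Since 4 divides 4, solutions exist.

Step 2: Find a particular solution using extended Euclidean algorithm.
We get c₀ = -1, d₀ = 1.
Check: 20*-1 + 24*1 = 4 = 4 ✓

Step 3: Write the general solution.
c = -1 + (24/4)t = -1 + 6t
d = 1 - (20/4)t = 1 - 5t
for any integer t.

c = -1 + 6t, d = 1 - 5t for integer t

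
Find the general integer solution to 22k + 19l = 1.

Step 1: Compute gcd(22, 19) = 1.
Since 1 divides 1, solutions exist.

Step 2: Find a particular solution using extended Euclidean algorithm.
We get k₀ = -6, l₀ = 7.
Check: 22*-6 + 19*7 = 1 = 1 ✓

Step 3: Write the general solution.
k = -6 + (19/1)t = -6 + 19t
l = 7 - (22/1)t = 7 - 22t
for any integer t.

k = -6 + 19t, l = 7 - 22t for integer t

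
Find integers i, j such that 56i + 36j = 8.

Step 1: Check solvability.
gcd(56, 36) = 4
Since 4 divides 8, solutions exist.

Step 2: Apply extended Euclidean algorithm to find gcd.
We find integers such that 56*x0 + 36*y0 = 4

Step 3: Scale the particular solution.
Multiply by 8/4 = 2:
i = 4, j = -6

Step 4: Verify.
56*(4) + 36*(-6) = 8 = 8 ✓

i = 4, j = -6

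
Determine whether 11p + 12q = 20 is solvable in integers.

Step 1: Compute gcd(11, 12).
gcd(11, 12) = 1

Step 2: Check divisibility.
Does 1 divide 20? 20 = 1 x 20, so yes.

By the theorem on linear Diophantine equations, 11p + 12q = 20 has integer solutions if and only if gcd(11, 12) divides 20. Since 1 | 20, solutions exist.

Yes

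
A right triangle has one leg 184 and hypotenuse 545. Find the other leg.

a² = c² - b² = 297025 - 33856 = 263169
a = 513

513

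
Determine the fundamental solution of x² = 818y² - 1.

We need x² = 818y² - 1. Try successive y:
y = 1: x² = 818·1² - 1 = 817, not a perfect square
y = 2: x² = 818·2² - 1 = 3271, not a perfect square
y = 3: x² = 818·3² - 1 = 7361, not a perfect square
...
y = 5: x² = 818·5² - 1 = 20449 = 143² ✓
Check: 143² - 818·5² = 20449 - 20450 = -1 ✓

x = 143, y = 5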